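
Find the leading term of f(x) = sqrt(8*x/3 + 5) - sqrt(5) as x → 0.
4*sqrt(5)*x/15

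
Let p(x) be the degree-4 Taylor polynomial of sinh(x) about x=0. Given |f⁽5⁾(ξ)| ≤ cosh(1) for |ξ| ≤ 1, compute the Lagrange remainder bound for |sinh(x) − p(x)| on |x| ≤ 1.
cosh(1)/120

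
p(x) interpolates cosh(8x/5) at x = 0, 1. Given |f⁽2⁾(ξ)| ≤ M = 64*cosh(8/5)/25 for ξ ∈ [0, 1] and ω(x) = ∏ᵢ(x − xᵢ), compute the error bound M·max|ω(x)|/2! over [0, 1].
8*cosh(8/5)/25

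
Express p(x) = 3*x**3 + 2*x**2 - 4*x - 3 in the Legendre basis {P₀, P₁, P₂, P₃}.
(-7/3)P₀ + (-11/5)P₁ + (4/3)P₂ + (6/5)P₃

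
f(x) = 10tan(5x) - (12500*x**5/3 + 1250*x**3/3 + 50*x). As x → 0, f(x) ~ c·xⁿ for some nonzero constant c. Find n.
7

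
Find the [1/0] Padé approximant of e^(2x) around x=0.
2*x + 1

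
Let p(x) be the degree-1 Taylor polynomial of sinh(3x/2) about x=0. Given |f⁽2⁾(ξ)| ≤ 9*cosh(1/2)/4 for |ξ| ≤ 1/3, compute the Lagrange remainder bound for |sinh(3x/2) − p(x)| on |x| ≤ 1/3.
cosh(1/2)/8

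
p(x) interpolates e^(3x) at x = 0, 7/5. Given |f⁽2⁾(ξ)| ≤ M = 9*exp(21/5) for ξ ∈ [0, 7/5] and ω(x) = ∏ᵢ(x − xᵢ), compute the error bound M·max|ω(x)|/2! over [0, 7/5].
441*exp(21/5)/200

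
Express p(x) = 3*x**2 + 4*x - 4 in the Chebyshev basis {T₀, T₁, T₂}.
(-5/2)T₀ + (4)T₁ + (3/2)T₂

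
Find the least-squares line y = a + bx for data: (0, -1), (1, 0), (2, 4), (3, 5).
a = -13/10, b = 11/5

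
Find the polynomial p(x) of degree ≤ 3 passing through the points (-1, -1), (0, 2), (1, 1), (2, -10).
-x**3 - 2*x**2 + 2*x + 2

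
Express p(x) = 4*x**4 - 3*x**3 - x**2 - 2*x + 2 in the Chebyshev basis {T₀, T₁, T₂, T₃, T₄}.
(3)T₀ + (-17/4)T₁ + (3/2)T₂ + (-3/4)T₃ + (1/2)T₄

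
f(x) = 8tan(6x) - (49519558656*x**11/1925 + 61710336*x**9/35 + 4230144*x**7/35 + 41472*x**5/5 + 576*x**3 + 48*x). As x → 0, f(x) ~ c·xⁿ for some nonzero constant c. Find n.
13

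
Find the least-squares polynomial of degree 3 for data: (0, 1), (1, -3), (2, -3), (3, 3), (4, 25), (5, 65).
59/63 + (-586/189)x + (-13/9)x² + (25/27)x³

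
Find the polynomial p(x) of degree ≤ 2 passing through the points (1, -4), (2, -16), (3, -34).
-3*x**2 - 3*x + 2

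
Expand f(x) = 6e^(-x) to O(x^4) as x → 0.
6 - 6*x + 3*x**2 - x**3 + O(x**4)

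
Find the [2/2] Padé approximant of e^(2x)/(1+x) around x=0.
(2*x**2/3 + x + 1)/(1 - x**2/3)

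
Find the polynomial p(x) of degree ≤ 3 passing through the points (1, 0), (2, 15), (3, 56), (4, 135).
2*x**3 + x**2 - 2*x - 1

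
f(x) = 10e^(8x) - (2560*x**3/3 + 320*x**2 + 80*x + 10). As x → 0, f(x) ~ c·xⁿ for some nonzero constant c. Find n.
4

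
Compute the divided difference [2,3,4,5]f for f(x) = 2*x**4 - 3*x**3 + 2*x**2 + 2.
25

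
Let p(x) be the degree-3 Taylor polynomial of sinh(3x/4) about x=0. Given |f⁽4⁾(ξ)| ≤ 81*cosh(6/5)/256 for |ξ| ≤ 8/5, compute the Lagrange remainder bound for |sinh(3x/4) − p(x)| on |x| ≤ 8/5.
54*cosh(6/5)/625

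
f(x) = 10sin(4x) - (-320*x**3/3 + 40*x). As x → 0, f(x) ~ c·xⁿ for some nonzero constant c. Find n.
5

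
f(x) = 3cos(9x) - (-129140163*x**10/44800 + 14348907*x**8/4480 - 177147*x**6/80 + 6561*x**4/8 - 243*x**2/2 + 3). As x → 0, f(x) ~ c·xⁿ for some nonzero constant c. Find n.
12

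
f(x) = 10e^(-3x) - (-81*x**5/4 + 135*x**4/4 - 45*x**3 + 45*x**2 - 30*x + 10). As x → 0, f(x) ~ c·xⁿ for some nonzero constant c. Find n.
6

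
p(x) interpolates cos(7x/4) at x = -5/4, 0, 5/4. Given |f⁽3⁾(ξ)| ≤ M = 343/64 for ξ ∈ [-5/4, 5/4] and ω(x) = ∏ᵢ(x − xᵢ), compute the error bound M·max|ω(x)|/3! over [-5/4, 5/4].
42875*sqrt(3)/110592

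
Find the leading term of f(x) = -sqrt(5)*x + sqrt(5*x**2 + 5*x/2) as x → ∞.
sqrt(5)/4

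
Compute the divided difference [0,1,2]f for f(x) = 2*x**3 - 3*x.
6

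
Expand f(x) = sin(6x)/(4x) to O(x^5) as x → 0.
3/2 - 9*x**2 + 81*x**4/5 + O(x**5)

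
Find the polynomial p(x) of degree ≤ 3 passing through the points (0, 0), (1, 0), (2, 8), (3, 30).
x**3 + x**2 - 2*x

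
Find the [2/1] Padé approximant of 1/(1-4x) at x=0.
1/(1 - 4*x)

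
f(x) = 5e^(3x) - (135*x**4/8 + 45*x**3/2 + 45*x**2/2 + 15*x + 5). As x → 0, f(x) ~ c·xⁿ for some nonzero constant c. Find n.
5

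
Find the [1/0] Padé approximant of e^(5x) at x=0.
5*x + 1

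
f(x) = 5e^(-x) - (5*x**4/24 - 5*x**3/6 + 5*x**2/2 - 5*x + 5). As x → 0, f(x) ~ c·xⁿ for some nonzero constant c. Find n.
5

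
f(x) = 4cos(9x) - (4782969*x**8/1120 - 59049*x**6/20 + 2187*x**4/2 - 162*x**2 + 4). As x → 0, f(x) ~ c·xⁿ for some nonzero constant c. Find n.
10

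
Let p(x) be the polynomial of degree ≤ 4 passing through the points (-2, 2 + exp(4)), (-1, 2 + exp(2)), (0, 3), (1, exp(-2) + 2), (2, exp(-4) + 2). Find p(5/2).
(-420*exp(2) + 315 + (-180*exp(2) + 634 + 35*exp(4))*exp(4))*exp(-4)/128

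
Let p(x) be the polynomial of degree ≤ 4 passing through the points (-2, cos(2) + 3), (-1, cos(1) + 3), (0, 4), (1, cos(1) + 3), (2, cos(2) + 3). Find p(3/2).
15*cos(2)/64 + 21*cos(1)/16 + 157/64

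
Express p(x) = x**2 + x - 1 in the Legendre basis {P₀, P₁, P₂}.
(-2/3)P₀ + P₁ + (2/3)P₂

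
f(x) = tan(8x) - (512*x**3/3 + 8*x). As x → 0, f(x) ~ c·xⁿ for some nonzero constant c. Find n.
5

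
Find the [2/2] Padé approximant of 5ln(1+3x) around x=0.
15*x*(3*x + 2)/(2*(3*x**2/2 + 3*x + 1))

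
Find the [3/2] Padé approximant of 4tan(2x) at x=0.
(-32*x**3/15 + 8*x)/(1 - 8*x**2/5)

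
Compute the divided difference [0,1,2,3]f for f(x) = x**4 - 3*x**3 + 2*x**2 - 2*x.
3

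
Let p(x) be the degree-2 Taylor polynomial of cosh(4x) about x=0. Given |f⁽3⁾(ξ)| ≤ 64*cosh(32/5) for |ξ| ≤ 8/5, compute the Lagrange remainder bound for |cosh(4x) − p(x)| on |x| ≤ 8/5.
16384*cosh(32/5)/375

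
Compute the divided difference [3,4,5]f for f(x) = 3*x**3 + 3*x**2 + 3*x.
39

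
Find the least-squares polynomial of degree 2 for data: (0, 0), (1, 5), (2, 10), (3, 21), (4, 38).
24/35 + (22/35)x + (15/7)x²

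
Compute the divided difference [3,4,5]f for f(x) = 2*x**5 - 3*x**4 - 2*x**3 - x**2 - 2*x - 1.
1004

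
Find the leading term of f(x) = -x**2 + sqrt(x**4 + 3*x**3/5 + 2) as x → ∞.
3*x/10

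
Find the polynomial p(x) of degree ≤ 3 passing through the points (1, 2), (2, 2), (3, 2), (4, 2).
2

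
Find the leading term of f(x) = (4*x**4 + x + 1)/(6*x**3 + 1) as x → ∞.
2*x/3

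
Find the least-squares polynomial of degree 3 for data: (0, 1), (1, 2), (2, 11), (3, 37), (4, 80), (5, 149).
15/14 + (-211/84)x + (9/4)x² + (5/6)x³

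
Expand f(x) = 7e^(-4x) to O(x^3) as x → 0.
7 - 28*x + 56*x**2 + O(x**3)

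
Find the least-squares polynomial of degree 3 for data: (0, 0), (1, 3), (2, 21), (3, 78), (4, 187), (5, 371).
5/42 + (25/252)x + (-37/42)x² + (113/36)x³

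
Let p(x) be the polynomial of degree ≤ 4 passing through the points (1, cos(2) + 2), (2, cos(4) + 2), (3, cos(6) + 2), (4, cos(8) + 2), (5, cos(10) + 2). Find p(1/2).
315*cos(2)/128 + 35*cos(10)/128 - 45*cos(8)/32 + 2 - 105*cos(4)/32 + 189*cos(6)/64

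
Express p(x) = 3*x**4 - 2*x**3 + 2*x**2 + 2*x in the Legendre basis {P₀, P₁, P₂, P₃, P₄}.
(19/15)P₀ + (4/5)P₁ + (64/21)P₂ + (-4/5)P₃ + (24/35)P₄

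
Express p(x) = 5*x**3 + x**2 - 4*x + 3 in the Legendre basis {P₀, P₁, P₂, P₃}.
(10/3)P₀ - P₁ + (2/3)P₂ + (2)P₃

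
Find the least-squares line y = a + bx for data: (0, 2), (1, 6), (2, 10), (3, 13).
a = 11/5, b = 37/10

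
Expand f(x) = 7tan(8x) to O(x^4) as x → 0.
56*x + 3584*x**3/3 + O(x**4)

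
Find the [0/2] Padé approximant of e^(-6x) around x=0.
1/(18*x**2 + 6*x + 1)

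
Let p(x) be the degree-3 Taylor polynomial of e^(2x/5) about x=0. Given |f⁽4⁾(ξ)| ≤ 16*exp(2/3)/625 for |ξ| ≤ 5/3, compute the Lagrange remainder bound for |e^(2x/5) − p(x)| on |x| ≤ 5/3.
2*exp(2/3)/243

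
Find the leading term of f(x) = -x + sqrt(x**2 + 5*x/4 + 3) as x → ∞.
5/8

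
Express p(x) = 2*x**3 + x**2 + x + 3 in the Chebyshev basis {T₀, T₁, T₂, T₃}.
(7/2)T₀ + (5/2)T₁ + (1/2)T₂ + (1/2)T₃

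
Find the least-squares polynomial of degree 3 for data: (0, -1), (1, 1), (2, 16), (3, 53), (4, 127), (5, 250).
-8/7 + (7/6)x + (-17/28)x² + (25/12)x³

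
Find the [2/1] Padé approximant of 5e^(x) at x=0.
(5*x**2/6 + 10*x/3 + 5)/(1 - x/3)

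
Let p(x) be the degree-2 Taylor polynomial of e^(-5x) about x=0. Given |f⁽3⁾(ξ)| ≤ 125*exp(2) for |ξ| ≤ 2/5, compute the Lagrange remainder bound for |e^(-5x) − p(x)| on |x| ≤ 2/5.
4*exp(2)/3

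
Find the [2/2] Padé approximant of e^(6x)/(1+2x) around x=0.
(3*x**2 + 2*x + 1)/(x**2 - 2*x + 1)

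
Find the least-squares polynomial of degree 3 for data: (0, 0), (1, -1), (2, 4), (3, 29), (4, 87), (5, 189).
13/126 + (-457/756)x + (-184/63)x² + (229/108)x³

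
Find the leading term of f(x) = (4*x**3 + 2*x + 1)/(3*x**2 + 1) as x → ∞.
4*x/3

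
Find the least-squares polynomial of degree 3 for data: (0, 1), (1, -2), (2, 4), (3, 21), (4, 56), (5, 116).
101/126 + (-2861/756)x + (43/63)x² + (101/108)x³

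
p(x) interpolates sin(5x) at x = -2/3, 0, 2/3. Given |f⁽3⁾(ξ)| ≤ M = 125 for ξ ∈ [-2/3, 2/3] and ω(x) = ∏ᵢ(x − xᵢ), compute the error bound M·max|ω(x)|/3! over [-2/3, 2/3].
1000*sqrt(3)/729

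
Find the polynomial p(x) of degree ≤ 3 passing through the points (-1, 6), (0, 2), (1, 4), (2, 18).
x**3 + 3*x**2 - 2*x + 2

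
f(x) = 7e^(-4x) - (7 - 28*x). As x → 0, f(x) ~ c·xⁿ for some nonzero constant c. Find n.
2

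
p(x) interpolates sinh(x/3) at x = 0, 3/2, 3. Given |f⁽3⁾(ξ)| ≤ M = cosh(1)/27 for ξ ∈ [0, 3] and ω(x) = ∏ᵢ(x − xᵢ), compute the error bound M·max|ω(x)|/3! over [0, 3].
sqrt(3)*cosh(1)/216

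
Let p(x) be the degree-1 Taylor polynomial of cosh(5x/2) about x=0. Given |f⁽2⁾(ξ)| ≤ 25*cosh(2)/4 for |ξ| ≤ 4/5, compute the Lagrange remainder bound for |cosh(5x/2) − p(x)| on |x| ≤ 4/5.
2*cosh(2)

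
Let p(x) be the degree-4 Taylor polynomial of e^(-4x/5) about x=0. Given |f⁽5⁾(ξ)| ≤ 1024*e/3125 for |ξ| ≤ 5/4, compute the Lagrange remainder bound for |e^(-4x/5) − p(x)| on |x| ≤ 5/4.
e/120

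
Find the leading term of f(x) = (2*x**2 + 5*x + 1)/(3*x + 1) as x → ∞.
2*x/3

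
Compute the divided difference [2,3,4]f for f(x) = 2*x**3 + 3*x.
18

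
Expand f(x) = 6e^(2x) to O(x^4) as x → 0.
6 + 12*x + 12*x**2 + 8*x**3 + O(x**4)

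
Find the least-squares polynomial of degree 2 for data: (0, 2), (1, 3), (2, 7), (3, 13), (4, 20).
9/5 + (3/5)x + x²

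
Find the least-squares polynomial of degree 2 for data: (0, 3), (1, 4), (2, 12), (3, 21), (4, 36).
96/35 + (1/70)x + (29/14)x²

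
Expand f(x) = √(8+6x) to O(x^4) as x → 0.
2*sqrt(2) + 3*sqrt(2)*x/4 - 9*sqrt(2)*x**2/64 + 27*sqrt(2)*x**3/512 + O(x**4)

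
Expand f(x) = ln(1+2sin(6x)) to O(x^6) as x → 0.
12*x - 72*x**2 + 504*x**3 - 4320*x**4 + 39528*x**5 + O(x**6)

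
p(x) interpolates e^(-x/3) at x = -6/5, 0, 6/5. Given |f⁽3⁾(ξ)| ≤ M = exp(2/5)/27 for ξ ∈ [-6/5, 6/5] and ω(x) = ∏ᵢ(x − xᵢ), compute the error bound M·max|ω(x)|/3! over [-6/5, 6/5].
8*sqrt(3)*exp(2/5)/3375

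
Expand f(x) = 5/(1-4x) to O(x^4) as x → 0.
5 + 20*x + 80*x**2 + 320*x**3 + O(x**4)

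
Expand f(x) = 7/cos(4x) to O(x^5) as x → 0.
7 + 56*x**2 + 1120*x**4/3 + O(x**5)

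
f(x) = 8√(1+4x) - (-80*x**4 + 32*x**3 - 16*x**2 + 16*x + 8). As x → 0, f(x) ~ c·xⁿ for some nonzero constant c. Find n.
5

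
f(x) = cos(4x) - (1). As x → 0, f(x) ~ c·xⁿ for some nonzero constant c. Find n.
2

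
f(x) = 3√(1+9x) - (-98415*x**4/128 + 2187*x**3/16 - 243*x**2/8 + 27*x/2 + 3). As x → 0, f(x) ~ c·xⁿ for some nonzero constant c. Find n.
5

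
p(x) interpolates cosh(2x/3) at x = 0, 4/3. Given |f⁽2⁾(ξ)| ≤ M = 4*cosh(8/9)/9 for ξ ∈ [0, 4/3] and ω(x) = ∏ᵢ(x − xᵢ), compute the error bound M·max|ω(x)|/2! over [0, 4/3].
8*cosh(8/9)/81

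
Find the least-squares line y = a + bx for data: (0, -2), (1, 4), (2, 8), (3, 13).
a = -8/5, b = 49/10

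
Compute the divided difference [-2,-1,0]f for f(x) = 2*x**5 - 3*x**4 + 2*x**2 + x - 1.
-49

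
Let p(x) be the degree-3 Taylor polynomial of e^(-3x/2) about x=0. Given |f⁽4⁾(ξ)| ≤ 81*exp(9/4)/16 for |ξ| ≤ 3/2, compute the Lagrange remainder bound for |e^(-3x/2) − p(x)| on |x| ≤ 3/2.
2187*exp(9/4)/2048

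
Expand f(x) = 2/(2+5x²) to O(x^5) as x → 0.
1 - 5*x**2/2 + 25*x**4/4 + O(x**5)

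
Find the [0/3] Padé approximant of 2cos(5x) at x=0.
2/(25*x**2/2 + 1)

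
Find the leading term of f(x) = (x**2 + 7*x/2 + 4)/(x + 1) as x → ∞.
x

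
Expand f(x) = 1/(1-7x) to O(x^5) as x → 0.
1 + 7*x + 49*x**2 + 343*x**3 + 2401*x**4 + O(x**5)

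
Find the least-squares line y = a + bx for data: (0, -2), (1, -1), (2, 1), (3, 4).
a = -5/2, b = 2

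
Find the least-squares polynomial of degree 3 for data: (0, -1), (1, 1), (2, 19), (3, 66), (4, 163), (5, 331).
-83/63 + (607/189)x + (-379/126)x² + (169/54)x³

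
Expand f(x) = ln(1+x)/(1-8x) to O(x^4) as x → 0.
x + 15*x**2/2 + 181*x**3/3 + O(x**4)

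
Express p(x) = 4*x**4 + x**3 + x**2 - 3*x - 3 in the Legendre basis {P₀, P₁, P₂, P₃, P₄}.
(-28/15)P₀ + (-12/5)P₁ + (62/21)P₂ + (2/5)P₃ + (32/35)P₄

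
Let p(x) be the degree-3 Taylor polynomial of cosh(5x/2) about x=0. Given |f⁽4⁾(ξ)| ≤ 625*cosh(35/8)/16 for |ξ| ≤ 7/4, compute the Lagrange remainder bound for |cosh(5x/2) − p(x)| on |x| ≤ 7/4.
1500625*cosh(35/8)/98304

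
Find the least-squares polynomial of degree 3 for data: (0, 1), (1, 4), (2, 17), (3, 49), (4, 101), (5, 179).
73/63 + (-841/378)x + (937/252)x² + (83/108)x³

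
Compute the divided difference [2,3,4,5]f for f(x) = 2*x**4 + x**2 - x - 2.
28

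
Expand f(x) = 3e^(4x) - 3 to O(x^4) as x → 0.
12*x + 24*x**2 + 32*x**3 + O(x**4)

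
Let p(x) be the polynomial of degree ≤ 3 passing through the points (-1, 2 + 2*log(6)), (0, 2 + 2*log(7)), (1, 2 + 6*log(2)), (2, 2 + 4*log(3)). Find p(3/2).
2 + log(96*2**(3/4)*21**(3/8)/7)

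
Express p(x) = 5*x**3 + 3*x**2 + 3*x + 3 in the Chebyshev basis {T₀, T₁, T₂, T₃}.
(9/2)T₀ + (27/4)T₁ + (3/2)T₂ + (5/4)T₃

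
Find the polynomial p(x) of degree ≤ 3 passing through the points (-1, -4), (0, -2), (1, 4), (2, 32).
3*x**3 + 2*x**2 + x - 2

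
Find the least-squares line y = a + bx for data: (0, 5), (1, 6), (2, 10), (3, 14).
a = 41/10, b = 31/10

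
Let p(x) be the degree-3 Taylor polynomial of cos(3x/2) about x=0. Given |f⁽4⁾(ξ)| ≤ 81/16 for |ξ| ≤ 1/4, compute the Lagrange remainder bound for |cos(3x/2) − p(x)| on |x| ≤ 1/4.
27/32768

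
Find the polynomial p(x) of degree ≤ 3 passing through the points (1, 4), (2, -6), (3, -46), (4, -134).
-3*x**3 + 3*x**2 + 2*x + 2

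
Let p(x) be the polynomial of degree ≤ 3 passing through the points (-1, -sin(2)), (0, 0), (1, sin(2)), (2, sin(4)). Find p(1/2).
-sin(4)/16 + 5*sin(2)/8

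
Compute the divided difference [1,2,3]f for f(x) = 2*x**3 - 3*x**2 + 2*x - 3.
9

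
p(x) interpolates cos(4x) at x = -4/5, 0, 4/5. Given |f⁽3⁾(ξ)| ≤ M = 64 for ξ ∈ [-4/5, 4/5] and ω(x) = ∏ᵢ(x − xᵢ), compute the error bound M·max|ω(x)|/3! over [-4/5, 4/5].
4096*sqrt(3)/3375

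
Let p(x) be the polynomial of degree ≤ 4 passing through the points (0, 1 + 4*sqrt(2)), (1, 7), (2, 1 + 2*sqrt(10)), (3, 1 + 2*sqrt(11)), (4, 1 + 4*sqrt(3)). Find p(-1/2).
-299/16 - 45*sqrt(11)/16 + 35*sqrt(3)/32 + 315*sqrt(2)/32 + 189*sqrt(10)/32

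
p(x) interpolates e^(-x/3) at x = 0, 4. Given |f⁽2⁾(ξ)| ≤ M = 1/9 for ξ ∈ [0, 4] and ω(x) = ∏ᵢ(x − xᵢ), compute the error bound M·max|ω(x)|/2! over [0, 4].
2/9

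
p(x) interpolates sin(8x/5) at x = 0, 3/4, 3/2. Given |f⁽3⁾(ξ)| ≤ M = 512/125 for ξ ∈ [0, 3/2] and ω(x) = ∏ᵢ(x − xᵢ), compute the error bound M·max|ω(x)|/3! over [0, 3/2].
8*sqrt(3)/125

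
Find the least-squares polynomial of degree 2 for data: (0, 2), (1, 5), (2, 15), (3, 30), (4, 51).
13/7 + (41/70)x + (41/14)x²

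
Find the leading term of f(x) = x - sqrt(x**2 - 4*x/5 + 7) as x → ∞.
2/5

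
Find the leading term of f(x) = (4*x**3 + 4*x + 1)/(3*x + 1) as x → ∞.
4*x**2/3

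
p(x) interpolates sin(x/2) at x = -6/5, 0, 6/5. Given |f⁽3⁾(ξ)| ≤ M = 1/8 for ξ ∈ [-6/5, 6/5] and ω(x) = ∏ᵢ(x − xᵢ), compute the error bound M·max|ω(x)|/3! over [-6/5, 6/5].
sqrt(3)/125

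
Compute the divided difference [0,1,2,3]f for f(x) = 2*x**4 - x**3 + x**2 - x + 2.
11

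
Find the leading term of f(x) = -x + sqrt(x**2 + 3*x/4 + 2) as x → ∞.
3/8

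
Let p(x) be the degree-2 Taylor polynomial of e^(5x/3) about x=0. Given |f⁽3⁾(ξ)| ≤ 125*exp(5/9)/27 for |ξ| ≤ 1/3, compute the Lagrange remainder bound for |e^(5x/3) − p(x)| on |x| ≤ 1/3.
125*exp(5/9)/4374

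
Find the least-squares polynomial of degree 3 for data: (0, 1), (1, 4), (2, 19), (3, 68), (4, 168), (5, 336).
151/126 + (971/756)x + (-275/126)x² + (331/108)x³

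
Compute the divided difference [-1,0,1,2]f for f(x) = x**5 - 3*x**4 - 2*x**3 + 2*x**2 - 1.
-3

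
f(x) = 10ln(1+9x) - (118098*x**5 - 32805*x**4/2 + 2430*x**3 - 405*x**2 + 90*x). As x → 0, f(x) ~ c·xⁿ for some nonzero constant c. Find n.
6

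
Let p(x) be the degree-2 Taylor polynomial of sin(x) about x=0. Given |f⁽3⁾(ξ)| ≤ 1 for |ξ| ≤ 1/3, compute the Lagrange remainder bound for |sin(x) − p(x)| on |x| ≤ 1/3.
1/162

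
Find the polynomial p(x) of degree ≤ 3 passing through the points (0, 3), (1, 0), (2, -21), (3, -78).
3 - 3*x**3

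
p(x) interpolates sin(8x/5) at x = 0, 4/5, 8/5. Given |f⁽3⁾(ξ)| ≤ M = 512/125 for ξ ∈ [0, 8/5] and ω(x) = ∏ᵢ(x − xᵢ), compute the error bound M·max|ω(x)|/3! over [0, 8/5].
32768*sqrt(3)/421875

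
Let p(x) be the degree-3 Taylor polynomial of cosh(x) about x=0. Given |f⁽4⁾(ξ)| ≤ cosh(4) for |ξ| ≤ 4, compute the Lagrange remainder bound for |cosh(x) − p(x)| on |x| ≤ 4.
32*cosh(4)/3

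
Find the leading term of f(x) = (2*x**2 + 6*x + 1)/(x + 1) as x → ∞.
2*x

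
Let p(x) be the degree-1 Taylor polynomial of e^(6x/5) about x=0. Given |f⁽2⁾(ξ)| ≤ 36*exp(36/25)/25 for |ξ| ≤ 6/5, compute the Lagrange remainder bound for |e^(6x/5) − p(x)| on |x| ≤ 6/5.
648*exp(36/25)/625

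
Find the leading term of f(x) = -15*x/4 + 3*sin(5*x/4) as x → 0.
-125*x**3/128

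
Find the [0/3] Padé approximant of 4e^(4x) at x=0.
4/(-32*x**3/3 + 8*x**2 - 4*x + 1)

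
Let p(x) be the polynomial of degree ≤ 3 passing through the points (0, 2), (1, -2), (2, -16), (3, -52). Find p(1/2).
1/2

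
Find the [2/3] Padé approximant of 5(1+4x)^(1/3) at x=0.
(280*x**2/9 + 80*x/3 + 5)/(-32*x**3/81 + 8*x**2/3 + 4*x + 1)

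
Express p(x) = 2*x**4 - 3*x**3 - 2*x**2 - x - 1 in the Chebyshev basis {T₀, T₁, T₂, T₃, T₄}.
(-5/4)T₀ + (-13/4)T₁ + (-3/4)T₃ + (1/4)T₄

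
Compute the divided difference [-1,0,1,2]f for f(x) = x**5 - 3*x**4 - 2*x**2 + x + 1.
-1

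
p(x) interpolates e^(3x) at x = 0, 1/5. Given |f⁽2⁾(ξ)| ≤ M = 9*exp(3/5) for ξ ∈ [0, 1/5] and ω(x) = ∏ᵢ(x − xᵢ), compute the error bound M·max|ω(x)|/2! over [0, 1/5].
9*exp(3/5)/200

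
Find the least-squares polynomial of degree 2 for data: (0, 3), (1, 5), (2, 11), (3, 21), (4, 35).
3 + (2)x²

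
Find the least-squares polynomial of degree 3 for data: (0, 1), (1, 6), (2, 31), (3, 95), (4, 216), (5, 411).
15/14 + (11/28)x + (37/28)x² + (3)x³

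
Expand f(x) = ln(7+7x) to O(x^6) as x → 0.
log(7) + x - x**2/2 + x**3/3 - x**4/4 + x**5/5 + O(x**6)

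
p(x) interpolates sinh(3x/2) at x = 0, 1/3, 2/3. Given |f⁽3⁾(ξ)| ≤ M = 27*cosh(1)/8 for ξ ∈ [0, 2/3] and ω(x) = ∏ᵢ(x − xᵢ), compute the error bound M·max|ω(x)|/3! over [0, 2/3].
sqrt(3)*cosh(1)/216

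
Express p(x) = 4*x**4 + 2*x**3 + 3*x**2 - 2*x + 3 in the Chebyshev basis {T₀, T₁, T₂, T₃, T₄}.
(6)T₀ + (-1/2)T₁ + (7/2)T₂ + (1/2)T₃ + (1/2)T₄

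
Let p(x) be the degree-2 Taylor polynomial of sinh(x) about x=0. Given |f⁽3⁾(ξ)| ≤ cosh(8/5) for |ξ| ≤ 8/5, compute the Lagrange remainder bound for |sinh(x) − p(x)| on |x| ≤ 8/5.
256*cosh(8/5)/375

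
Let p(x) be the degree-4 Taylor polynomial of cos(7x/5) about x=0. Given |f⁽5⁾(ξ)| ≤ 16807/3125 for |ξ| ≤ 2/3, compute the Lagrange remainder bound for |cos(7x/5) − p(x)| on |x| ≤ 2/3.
67228/11390625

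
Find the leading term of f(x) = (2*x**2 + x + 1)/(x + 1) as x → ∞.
2*x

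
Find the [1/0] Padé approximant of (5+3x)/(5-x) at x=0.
4*x/5 + 1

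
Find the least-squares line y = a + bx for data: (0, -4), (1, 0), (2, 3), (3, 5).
a = -7/2, b = 3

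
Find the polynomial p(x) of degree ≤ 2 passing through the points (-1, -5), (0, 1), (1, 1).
-3*x**2 + 3*x + 1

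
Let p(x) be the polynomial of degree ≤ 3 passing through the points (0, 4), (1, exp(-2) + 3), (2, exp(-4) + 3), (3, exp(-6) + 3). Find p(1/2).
(-5*exp(2) + 1 + 15*exp(4) + 53*exp(6))*exp(-6)/16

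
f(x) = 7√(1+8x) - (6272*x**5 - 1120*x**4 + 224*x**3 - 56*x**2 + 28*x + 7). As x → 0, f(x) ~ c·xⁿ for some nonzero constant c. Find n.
6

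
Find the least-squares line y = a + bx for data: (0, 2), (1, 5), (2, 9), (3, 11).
a = 21/10, b = 31/10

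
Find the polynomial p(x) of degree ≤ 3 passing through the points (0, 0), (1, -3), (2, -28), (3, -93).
-3*x**3 - 2*x**2 + 2*x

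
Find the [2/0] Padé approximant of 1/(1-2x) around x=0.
4*x**2 + 2*x + 1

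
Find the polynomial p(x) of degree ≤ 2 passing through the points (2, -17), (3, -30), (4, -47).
-2*x**2 - 3*x - 3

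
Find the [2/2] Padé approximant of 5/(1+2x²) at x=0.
5/(2*x**2 + 1)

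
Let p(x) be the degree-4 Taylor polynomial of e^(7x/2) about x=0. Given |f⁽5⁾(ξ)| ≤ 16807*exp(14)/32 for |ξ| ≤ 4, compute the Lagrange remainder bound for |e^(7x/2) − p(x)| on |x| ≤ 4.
67228*exp(14)/15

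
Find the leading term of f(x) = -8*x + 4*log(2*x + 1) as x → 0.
-8*x**2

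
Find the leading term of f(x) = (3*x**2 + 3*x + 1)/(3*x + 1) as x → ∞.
x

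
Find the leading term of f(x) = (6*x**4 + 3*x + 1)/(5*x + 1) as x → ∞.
6*x**3/5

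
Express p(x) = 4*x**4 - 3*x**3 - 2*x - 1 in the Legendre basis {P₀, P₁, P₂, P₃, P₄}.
(-1/5)P₀ + (-19/5)P₁ + (16/7)P₂ + (-6/5)P₃ + (32/35)P₄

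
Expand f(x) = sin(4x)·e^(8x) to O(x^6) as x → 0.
4*x + 32*x**2 + 352*x**3/3 + 256*x**4 + 5248*x**5/15 + O(x**6)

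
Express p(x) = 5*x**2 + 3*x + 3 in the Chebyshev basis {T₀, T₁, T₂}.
(11/2)T₀ + (3)T₁ + (5/2)T₂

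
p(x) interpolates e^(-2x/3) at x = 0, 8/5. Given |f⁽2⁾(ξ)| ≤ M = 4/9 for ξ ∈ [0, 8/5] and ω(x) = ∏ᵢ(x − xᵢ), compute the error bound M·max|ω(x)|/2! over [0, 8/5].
32/225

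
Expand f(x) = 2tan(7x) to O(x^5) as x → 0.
14*x + 686*x**3/3 + O(x**5)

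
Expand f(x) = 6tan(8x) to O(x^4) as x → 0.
48*x + 1024*x**3 + O(x**4)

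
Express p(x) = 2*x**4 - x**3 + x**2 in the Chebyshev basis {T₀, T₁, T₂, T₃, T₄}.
(5/4)T₀ + (-3/4)T₁ + (3/2)T₂ + (-1/4)T₃ + (1/4)T₄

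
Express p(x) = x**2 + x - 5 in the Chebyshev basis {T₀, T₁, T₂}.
(-9/2)T₀ + T₁ + (1/2)T₂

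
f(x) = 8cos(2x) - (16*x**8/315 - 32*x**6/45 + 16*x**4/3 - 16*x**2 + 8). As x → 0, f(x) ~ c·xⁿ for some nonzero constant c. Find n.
10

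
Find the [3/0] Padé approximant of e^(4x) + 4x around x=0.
32*x**3/3 + 8*x**2 + 8*x + 1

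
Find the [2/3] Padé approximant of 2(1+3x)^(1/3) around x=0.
(7*x**2 + 8*x + 2)/(-x**3/6 + 3*x**2/2 + 3*x + 1)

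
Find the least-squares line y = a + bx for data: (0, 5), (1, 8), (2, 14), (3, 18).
a = 9/2, b = 9/2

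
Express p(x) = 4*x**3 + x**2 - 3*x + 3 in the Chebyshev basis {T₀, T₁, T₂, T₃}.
(7/2)T₀ + (1/2)T₂ + T₃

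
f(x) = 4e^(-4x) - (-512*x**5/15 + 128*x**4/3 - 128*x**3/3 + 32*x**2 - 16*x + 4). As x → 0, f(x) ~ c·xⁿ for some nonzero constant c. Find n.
6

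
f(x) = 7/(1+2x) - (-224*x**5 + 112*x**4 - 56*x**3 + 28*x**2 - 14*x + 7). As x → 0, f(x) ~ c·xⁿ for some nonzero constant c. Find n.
6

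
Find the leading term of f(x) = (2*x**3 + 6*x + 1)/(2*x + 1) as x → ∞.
x**2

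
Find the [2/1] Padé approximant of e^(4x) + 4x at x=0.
(-8*x**2/3 + 20*x/3 + 1)/(1 - 4*x/3)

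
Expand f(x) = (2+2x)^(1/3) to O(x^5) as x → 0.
2**(1/3) + 2**(1/3)*x/3 - 2**(1/3)*x**2/9 + 5*2**(1/3)*x**3/81 - 10*2**(1/3)*x**4/243 + O(x**5)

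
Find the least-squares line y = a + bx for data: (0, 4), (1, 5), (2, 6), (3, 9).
a = 18/5, b = 8/5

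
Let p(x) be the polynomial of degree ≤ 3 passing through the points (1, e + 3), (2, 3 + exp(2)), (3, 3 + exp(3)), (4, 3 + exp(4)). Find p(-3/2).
-105*exp(4)/16 - 495*exp(2)/16 + 3 + 231*e/16 + 385*exp(3)/16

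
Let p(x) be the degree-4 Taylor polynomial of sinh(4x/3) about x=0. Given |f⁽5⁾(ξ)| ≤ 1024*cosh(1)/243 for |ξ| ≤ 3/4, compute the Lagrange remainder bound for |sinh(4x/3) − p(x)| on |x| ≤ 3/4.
cosh(1)/120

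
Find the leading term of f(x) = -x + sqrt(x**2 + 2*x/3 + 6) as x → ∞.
1/3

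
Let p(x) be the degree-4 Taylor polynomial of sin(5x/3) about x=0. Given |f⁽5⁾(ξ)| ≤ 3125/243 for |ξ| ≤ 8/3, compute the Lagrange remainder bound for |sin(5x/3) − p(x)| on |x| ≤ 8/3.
2560000/177147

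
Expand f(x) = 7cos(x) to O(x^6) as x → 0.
7 - 7*x**2/2 + 7*x**4/24 + O(x**6)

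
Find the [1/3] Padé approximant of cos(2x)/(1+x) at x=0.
(1 - 5*x/3)/(-4*x**3/3 + x**2/3 - 2*x/3 + 1)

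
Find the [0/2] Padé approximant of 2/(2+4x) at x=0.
1/(2*x + 1)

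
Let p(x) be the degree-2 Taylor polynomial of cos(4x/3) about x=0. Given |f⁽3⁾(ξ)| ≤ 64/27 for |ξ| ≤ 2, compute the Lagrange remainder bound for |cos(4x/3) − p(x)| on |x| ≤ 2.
256/81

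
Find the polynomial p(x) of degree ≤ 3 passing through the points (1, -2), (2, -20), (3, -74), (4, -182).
-3*x**3 + 3*x - 2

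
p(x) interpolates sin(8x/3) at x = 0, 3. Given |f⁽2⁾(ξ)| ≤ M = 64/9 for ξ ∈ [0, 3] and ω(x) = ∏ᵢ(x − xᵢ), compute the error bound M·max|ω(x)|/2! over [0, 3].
8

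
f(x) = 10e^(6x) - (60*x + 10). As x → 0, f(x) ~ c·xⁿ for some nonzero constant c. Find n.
2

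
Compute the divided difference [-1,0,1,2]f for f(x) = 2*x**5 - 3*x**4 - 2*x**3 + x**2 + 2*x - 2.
2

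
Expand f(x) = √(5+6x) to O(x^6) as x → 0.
sqrt(5) + 3*sqrt(5)*x/5 - 9*sqrt(5)*x**2/50 + 27*sqrt(5)*x**3/250 - 81*sqrt(5)*x**4/1000 + 1701*sqrt(5)*x**5/25000 + O(x**6)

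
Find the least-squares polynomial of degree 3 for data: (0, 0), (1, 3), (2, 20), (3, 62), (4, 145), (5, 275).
5/42 + (-149/252)x + (53/42)x² + (71/36)x³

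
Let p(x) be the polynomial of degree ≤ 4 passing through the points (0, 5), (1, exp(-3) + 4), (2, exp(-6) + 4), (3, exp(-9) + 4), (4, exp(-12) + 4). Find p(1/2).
(-70*exp(6) - 5 + 28*exp(3) + 140*exp(9) + 547*exp(12))*exp(-12)/128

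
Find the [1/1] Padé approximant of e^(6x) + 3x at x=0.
(7*x + 1)/(1 - 2*x)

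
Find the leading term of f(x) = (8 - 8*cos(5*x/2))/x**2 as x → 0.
25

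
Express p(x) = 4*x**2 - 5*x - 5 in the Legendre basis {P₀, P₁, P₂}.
(-11/3)P₀ + (-5)P₁ + (8/3)P₂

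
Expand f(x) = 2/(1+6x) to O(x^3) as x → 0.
2 - 12*x + 72*x**2 + O(x**3)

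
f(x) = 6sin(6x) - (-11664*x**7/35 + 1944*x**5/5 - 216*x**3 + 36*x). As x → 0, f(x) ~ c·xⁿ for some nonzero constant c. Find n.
9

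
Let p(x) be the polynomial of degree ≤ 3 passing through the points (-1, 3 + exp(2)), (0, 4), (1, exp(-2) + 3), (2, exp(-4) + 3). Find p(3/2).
(5 + 15*exp(2) + (exp(2) + 43)*exp(4))*exp(-4)/16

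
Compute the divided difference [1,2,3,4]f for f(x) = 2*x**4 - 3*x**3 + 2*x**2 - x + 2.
17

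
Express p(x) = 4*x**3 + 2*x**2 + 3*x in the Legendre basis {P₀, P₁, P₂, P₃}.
(2/3)P₀ + (27/5)P₁ + (4/3)P₂ + (8/5)P₃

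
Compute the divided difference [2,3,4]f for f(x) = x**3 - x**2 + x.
8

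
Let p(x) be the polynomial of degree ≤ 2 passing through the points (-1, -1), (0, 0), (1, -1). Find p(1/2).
-1/4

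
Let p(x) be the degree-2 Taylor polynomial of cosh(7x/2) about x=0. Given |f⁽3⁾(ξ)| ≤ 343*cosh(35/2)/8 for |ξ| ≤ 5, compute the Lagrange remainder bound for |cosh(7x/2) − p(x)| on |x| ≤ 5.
42875*cosh(35/2)/48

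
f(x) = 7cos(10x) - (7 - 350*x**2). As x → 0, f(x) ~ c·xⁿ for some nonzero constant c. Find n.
4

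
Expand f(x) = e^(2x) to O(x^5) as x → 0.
1 + 2*x + 2*x**2 + 4*x**3/3 + 2*x**4/3 + O(x**5)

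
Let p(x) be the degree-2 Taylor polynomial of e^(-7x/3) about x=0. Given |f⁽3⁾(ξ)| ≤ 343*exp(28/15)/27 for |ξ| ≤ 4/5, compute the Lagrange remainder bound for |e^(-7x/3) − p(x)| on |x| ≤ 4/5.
10976*exp(28/15)/10125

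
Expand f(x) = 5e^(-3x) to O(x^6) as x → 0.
5 - 15*x + 45*x**2/2 - 45*x**3/2 + 135*x**4/8 - 81*x**5/8 + O(x**6)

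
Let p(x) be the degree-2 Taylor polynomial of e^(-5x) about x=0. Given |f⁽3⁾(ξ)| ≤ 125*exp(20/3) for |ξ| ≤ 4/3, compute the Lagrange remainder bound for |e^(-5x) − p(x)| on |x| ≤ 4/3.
4000*exp(20/3)/81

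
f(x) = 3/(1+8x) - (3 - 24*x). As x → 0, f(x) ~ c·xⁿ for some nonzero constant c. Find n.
2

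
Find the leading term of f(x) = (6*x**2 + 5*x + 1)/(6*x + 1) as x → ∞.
x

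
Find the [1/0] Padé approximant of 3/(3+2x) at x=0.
1 - 2*x/3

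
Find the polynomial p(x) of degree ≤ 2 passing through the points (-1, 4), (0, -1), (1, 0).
3*x**2 - 2*x - 1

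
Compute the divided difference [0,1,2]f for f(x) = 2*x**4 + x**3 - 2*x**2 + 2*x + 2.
15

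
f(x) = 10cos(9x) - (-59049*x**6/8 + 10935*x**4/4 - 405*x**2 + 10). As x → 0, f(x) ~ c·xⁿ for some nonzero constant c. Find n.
8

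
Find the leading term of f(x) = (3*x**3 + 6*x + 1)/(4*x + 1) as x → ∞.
3*x**2/4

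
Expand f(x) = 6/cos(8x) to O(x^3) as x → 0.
6 + 192*x**2 + O(x**3)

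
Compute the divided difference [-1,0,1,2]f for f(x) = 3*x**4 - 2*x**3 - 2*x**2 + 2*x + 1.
4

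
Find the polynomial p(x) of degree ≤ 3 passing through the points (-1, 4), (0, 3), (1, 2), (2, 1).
3 - x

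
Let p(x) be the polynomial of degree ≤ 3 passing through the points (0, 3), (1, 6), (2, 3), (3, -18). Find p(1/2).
9/2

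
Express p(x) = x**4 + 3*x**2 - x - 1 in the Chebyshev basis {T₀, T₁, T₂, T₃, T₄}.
(7/8)T₀ - T₁ + (2)T₂ + (1/8)T₄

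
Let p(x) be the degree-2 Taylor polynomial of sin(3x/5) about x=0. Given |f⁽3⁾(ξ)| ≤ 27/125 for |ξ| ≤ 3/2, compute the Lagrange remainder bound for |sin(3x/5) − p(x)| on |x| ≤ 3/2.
243/2000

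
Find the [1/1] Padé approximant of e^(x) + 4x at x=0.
(49*x/10 + 1)/(1 - x/10)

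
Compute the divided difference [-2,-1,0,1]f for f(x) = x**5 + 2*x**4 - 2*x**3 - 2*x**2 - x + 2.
-1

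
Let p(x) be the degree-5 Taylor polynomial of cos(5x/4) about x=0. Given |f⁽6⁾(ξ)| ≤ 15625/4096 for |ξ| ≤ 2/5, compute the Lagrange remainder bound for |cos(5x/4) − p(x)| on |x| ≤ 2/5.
1/46080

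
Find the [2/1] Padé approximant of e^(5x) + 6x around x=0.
(-35*x**2/6 + 28*x/3 + 1)/(1 - 5*x/3)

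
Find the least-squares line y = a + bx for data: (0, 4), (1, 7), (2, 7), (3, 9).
a = 9/2, b = 3/2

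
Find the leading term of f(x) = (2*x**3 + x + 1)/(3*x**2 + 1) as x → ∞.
2*x/3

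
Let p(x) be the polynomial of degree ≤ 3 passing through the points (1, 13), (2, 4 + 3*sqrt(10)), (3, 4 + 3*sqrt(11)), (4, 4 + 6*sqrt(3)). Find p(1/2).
-105*sqrt(10)/16 - 15*sqrt(3)/8 + 63*sqrt(11)/16 + 379/16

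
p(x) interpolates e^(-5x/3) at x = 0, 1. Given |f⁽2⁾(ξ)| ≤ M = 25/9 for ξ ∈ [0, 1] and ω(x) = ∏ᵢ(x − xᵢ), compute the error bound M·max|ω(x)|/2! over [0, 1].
25/72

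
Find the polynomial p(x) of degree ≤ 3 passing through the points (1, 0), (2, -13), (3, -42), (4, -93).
-x**3 - 2*x**2 + 3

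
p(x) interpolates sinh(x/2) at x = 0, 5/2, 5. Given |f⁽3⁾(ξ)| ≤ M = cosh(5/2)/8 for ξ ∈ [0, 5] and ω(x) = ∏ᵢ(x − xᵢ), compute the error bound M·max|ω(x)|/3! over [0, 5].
125*sqrt(3)*cosh(5/2)/1728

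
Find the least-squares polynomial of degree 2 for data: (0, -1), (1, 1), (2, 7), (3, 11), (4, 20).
-38/35 + (62/35)x + (6/7)x²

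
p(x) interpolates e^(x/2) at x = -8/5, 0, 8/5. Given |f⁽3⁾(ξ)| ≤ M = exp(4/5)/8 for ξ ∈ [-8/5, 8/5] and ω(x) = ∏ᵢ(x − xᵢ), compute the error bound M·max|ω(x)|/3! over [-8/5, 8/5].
64*sqrt(3)*exp(4/5)/3375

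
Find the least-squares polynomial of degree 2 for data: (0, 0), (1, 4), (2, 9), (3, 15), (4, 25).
9/35 + (167/70)x + (13/14)x²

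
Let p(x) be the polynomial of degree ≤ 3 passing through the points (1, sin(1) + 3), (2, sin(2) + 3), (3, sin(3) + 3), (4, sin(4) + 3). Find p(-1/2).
-189*sin(2)/16 + 135*sin(3)/16 - 35*sin(4)/16 + 3 + 105*sin(1)/16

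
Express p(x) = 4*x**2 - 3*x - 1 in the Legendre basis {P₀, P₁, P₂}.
(1/3)P₀ + (-3)P₁ + (8/3)P₂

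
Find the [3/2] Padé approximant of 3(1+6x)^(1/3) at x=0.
(56*x**3/5 + 252*x**2/5 + 126*x/5 + 3)/(8*x**2 + 32*x/5 + 1)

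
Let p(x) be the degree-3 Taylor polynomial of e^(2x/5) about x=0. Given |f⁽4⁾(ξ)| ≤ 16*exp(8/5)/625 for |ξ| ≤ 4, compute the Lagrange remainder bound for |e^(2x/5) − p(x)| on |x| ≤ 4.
512*exp(8/5)/1875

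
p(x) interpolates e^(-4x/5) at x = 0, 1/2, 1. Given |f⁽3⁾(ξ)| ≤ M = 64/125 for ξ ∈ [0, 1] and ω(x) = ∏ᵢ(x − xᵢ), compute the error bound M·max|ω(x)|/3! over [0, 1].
8*sqrt(3)/3375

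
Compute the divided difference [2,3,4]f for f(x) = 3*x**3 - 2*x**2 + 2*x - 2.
25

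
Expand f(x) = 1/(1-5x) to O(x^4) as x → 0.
1 + 5*x + 25*x**2 + 125*x**3 + O(x**4)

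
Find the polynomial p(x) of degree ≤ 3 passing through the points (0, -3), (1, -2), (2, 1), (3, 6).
x**2 - 3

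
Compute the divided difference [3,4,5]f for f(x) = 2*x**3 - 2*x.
24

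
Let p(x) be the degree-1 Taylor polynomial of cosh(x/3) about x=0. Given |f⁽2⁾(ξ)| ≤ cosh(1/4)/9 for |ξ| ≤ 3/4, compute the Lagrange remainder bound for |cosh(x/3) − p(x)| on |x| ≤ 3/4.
cosh(1/4)/32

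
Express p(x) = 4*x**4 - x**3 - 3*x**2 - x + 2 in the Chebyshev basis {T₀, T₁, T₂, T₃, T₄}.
(2)T₀ + (-7/4)T₁ + (1/2)T₂ + (-1/4)T₃ + (1/2)T₄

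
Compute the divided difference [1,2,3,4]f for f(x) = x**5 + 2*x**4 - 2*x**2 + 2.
85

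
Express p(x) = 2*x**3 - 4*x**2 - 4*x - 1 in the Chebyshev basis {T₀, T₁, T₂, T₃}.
(-3)T₀ + (-5/2)T₁ + (-2)T₂ + (1/2)T₃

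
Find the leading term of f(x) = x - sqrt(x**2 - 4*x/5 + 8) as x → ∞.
2/5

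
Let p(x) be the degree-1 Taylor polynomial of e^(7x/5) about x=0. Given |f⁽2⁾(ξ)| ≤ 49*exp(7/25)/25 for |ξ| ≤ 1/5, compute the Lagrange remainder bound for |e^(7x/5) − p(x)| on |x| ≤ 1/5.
49*exp(7/25)/1250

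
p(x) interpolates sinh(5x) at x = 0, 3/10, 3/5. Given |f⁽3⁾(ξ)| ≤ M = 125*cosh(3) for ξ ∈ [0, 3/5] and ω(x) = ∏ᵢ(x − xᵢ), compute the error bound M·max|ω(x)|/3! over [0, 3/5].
sqrt(3)*cosh(3)/8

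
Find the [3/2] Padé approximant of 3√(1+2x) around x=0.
(3*x**3/4 + 27*x**2/4 + 9*x + 3)/(3*x**2/4 + 2*x + 1)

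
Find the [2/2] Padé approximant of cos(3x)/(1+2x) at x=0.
(9*x**2/4 - 3*x + 1)/(3*x**2/4 - x + 1)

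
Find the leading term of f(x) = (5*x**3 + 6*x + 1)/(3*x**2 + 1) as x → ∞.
5*x/3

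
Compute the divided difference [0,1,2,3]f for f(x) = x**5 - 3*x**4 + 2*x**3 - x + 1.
9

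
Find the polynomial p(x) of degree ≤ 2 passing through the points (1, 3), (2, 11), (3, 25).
3*x**2 - x + 1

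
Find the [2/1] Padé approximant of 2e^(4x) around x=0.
(16*x**2/3 + 16*x/3 + 2)/(1 - 4*x/3)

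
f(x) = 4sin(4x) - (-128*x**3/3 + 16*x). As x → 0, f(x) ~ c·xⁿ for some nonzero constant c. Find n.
5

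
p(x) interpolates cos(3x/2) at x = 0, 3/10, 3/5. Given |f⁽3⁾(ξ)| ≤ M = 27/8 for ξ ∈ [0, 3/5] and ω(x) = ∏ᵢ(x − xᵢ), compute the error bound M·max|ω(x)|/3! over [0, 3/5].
27*sqrt(3)/8000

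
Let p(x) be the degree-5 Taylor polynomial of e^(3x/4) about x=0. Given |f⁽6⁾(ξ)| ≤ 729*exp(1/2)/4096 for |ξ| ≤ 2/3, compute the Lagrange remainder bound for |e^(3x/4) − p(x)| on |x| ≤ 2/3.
exp(1/2)/46080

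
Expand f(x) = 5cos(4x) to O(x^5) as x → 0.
5 - 40*x**2 + 160*x**4/3 + O(x**5)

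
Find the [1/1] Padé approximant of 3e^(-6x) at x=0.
(3 - 9*x)/(3*x + 1)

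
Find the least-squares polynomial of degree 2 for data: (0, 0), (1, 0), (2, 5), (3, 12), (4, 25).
(-9/5)x + (2)x²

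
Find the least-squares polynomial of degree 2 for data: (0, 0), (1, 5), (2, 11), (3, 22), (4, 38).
16/35 + (111/70)x + (27/14)x²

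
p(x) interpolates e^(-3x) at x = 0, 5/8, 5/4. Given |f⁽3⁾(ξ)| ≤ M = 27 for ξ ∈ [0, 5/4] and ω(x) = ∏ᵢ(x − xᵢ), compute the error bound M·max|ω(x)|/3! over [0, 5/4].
125*sqrt(3)/512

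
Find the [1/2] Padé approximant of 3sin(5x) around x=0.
15*x/(25*x**2/6 + 1)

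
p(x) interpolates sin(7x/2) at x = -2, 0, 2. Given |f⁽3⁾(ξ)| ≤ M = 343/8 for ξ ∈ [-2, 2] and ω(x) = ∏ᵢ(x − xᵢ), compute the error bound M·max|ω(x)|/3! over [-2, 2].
343*sqrt(3)/27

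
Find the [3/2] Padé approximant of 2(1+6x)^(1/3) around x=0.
(112*x**3/15 + 168*x**2/5 + 84*x/5 + 2)/(8*x**2 + 32*x/5 + 1)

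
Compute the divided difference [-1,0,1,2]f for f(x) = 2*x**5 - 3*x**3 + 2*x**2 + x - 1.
7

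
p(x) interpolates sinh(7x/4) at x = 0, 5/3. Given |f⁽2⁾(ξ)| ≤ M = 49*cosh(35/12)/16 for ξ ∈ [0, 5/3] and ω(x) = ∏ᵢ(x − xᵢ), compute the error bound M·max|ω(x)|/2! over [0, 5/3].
1225*cosh(35/12)/1152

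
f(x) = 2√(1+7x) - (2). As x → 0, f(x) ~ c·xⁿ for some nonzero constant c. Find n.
1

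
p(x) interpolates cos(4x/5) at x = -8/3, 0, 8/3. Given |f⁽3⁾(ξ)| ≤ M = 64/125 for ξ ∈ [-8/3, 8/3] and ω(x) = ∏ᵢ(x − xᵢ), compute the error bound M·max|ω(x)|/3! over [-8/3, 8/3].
32768*sqrt(3)/91125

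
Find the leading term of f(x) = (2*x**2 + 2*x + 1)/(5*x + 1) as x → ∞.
2*x/5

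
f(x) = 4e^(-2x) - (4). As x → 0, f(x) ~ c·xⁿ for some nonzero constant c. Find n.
1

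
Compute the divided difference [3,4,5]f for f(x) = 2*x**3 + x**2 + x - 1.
25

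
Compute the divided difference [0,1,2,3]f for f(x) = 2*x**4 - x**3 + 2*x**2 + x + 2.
11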